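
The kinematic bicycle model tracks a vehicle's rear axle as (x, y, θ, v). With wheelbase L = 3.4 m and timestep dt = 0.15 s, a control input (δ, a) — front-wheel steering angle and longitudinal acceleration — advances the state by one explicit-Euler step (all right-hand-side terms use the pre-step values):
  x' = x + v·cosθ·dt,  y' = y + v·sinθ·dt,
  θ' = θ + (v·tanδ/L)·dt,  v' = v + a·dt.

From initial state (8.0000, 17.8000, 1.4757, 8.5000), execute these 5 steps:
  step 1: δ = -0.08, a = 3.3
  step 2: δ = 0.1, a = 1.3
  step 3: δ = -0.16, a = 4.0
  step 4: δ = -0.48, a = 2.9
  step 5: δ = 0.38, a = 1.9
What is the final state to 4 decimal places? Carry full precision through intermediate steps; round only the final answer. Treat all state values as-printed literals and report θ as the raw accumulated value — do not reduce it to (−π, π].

(9.1902, 24.6601, 1.3753, 10.5100)

after step 1 (δ=-0.08, a=3.3): (8.121065, 19.069239, 1.445636, 8.995000)
after step 2 (δ=0.1, a=1.3): (8.289497, 20.407935, 1.485452, 9.190000)
after step 3 (δ=-0.16, a=4.0): (8.407001, 21.781418, 1.420023, 9.790000)
after step 4 (δ=-0.48, a=2.9): (8.627574, 23.233258, 1.195165, 10.225000)
after step 5 (δ=0.38, a=1.9): (9.190246, 24.660069, 1.375341, 10.510000)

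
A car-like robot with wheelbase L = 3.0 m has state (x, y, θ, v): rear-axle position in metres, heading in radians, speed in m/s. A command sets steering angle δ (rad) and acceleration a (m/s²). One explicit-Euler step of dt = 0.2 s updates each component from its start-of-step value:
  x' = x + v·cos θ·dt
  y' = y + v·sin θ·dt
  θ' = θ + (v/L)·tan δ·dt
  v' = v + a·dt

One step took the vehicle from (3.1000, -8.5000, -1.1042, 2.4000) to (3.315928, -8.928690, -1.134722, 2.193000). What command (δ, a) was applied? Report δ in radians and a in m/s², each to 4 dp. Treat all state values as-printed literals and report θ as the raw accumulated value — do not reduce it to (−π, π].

a = (v'−v)/dt = (-0.207000)/0.2 = -1.0350
Δθ = θ'−θ = -0.030522;  (v·dt/L) = 2.4000·0.2/3.0 = 0.160000
tan δ = Δθ·L/(v·dt) = -0.190762  →  δ = -0.1885

δ = -0.1885, a = -1.0350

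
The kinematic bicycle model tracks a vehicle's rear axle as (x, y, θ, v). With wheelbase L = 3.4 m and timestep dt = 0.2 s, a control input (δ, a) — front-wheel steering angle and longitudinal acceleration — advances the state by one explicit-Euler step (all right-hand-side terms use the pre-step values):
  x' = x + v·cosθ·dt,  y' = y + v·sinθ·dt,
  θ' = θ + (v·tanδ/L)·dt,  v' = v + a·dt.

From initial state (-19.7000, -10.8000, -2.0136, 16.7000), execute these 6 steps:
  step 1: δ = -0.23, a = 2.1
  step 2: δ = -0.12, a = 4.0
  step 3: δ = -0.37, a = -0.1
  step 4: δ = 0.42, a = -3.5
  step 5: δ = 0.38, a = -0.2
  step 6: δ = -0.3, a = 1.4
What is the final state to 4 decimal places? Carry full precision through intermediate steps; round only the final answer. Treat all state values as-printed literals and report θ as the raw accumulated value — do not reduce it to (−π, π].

(-32.5717, -26.0993, -2.2118, 17.4400)

after step 1 (δ=-0.23, a=2.1): (-21.131105, -13.817870, -2.243611, 17.120000)
after step 2 (δ=-0.12, a=4.0): (-23.264907, -16.495679, -2.365042, 17.920000)
after step 3 (δ=-0.37, a=-0.1): (-25.821500, -19.007429, -2.773895, 17.900000)
after step 4 (δ=0.42, a=-3.5): (-29.162204, -20.294323, -2.303681, 17.200000)
after step 5 (δ=0.38, a=-0.2): (-31.463620, -22.851096, -1.899569, 17.160000)
after step 6 (δ=-0.3, a=1.4): (-32.571750, -26.099276, -2.211817, 17.440000)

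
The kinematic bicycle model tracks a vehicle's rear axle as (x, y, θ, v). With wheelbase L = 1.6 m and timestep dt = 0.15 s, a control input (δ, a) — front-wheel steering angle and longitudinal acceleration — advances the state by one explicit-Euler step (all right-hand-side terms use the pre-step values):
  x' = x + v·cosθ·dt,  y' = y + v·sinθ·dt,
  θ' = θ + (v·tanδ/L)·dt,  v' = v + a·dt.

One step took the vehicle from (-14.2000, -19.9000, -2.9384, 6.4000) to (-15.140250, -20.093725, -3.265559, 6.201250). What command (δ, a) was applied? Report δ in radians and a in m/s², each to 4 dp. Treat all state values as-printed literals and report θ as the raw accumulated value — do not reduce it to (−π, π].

a = (v'−v)/dt = (-0.198750)/0.15 = -1.3250
Δθ = θ'−θ = -0.327159;  (v·dt/L) = 6.4000·0.15/1.6 = 0.600000
tan δ = Δθ·L/(v·dt) = -0.545265  →  δ = -0.4992

δ = -0.4992, a = -1.3250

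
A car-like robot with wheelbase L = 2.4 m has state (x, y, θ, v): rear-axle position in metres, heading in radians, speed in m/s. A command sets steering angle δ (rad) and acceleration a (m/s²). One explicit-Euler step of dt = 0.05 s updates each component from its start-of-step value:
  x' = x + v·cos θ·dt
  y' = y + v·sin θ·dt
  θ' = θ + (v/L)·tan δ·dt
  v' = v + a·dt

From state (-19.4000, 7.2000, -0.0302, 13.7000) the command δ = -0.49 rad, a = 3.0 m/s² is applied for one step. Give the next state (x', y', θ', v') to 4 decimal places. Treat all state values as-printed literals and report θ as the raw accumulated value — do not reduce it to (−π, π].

(-18.7153, 7.1793, -0.1824, 13.8500)

x' = -19.4000 + 13.7000·cos(-0.0302)·0.05 = -18.7153
y' = 7.2000 + 13.7000·sin(-0.0302)·0.05 = 7.1793
θ' = -0.0302 + (13.7000/2.4)·tan(-0.49)·0.05 = -0.1824
v' = 13.7000 + 3.0000·0.05 = 13.8500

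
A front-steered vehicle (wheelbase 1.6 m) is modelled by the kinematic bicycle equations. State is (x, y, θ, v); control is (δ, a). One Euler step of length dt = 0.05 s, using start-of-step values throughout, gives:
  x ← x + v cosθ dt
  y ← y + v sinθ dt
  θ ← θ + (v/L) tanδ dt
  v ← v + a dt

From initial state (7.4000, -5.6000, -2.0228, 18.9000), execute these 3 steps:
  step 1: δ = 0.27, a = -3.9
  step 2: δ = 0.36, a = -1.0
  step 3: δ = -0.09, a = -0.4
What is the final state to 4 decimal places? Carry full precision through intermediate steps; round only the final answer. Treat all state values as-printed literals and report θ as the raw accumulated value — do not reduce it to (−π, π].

(6.6573, -8.2772, -1.6919, 18.6350)

after step 1 (δ=0.27, a=-3.9): (6.987253, -6.450097, -1.859340, 18.705000)
after step 2 (δ=0.36, a=-1.0): (6.721122, -7.346683, -1.639320, 18.655000)
after step 3 (δ=-0.09, a=-0.4): (6.657256, -8.277244, -1.691930, 18.635000)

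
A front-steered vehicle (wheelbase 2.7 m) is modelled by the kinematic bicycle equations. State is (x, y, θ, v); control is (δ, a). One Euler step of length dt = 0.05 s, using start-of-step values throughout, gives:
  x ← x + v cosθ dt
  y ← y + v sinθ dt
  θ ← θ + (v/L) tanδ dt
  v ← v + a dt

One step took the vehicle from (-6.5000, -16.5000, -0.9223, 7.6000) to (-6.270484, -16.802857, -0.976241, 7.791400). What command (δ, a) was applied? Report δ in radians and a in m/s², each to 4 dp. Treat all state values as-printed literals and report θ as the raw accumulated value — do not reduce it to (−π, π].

δ = -0.3660, a = 3.8280

a = (v'−v)/dt = (0.191400)/0.05 = 3.8280
Δθ = θ'−θ = -0.053941;  (v·dt/L) = 7.6000·0.05/2.7 = 0.140741
tan δ = Δθ·L/(v·dt) = -0.383265  →  δ = -0.3660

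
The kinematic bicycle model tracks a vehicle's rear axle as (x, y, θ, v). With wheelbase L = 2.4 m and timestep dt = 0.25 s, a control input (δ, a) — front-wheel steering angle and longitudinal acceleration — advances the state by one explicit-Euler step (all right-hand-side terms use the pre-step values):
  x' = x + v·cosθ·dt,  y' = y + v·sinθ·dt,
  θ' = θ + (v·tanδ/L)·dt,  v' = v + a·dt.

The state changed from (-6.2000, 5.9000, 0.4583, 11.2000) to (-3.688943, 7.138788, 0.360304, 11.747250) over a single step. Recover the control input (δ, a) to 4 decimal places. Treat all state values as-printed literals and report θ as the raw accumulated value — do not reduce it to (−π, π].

a = (v'−v)/dt = (0.547250)/0.25 = 2.1890
Δθ = θ'−θ = -0.097996;  (v·dt/L) = 11.2000·0.25/2.4 = 1.166667
tan δ = Δθ·L/(v·dt) = -0.083997  →  δ = -0.0838

δ = -0.0838, a = 2.1890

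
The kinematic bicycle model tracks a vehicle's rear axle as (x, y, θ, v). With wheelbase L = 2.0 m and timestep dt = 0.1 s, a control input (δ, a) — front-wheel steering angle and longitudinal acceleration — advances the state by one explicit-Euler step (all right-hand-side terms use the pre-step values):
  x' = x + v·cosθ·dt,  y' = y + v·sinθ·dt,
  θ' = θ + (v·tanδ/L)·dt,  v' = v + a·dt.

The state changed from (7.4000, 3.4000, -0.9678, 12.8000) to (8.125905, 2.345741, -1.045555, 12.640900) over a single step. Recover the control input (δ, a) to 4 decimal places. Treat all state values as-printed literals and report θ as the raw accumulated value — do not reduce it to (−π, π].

δ = -0.1209, a = -1.5910

a = (v'−v)/dt = (-0.159100)/0.1 = -1.5910
Δθ = θ'−θ = -0.077755;  (v·dt/L) = 12.8000·0.1/2.0 = 0.640000
tan δ = Δθ·L/(v·dt) = -0.121492  →  δ = -0.1209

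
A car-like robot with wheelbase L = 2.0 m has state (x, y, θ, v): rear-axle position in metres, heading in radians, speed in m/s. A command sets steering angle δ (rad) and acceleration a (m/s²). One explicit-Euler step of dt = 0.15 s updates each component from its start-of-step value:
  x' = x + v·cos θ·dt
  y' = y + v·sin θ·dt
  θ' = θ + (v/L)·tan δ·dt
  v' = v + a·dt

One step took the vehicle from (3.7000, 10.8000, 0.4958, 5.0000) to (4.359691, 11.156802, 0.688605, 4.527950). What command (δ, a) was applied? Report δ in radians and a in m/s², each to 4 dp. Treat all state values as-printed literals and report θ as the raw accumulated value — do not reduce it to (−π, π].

δ = 0.4749, a = -3.1470

a = (v'−v)/dt = (-0.472050)/0.15 = -3.1470
Δθ = θ'−θ = 0.192805;  (v·dt/L) = 5.0000·0.15/2.0 = 0.375000
tan δ = Δθ·L/(v·dt) = 0.514147  →  δ = 0.4749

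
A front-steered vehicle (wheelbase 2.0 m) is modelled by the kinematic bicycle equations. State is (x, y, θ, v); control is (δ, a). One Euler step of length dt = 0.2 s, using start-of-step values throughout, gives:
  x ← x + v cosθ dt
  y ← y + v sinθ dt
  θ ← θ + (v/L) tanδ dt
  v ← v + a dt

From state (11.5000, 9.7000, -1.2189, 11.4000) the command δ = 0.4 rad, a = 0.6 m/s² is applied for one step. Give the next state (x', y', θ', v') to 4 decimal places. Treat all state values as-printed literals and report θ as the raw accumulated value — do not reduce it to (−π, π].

(12.2859, 7.5597, -0.7369, 11.5200)

x' = 11.5000 + 11.4000·cos(-1.2189)·0.2 = 12.2859
y' = 9.7000 + 11.4000·sin(-1.2189)·0.2 = 7.5597
θ' = -1.2189 + (11.4000/2.0)·tan(0.4)·0.2 = -0.7369
v' = 11.4000 + 0.6000·0.2 = 11.5200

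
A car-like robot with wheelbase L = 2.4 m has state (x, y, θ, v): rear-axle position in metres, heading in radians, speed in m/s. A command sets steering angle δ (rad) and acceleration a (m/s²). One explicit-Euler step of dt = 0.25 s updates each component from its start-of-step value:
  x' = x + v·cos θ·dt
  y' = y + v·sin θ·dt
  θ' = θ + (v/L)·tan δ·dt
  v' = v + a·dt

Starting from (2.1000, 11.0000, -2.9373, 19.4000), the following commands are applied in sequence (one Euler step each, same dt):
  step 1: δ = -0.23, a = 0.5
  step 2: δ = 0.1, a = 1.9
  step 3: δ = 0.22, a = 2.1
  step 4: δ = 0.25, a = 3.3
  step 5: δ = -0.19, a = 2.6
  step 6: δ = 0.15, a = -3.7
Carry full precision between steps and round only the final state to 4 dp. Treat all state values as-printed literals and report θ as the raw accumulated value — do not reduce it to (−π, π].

after step 1 (δ=-0.23, a=0.5): (-2.649143, 10.016058, -3.410465, 19.525000)
after step 2 (δ=0.1, a=1.9): (-7.355015, 11.312734, -3.206399, 20.000000)
after step 3 (δ=0.22, a=2.1): (-12.344519, 11.636537, -2.740525, 20.525000)
after step 4 (δ=0.25, a=3.3): (-17.068577, 9.633289, -2.194598, 21.350000)
after step 5 (δ=-0.19, a=2.6): (-20.186347, 5.301035, -2.622310, 22.000000)
after step 6 (δ=0.15, a=-3.7): (-24.961311, 2.571618, -2.275958, 21.075000)

(-24.9613, 2.5716, -2.2760, 21.0750)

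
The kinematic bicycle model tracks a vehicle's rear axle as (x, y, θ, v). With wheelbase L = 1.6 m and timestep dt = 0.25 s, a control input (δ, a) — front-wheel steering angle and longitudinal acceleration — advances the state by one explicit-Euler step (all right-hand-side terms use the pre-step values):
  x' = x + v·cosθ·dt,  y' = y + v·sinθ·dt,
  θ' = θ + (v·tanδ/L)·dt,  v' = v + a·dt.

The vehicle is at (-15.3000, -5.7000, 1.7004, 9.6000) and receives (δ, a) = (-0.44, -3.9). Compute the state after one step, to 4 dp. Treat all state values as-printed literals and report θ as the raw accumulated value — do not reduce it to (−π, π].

(-15.6102, -3.3201, 0.9942, 8.6250)

x' = -15.3000 + 9.6000·cos(1.7004)·0.25 = -15.6102
y' = -5.7000 + 9.6000·sin(1.7004)·0.25 = -3.3201
θ' = 1.7004 + (9.6000/1.6)·tan(-0.44)·0.25 = 0.9942
v' = 9.6000 − 3.9000·0.25 = 8.6250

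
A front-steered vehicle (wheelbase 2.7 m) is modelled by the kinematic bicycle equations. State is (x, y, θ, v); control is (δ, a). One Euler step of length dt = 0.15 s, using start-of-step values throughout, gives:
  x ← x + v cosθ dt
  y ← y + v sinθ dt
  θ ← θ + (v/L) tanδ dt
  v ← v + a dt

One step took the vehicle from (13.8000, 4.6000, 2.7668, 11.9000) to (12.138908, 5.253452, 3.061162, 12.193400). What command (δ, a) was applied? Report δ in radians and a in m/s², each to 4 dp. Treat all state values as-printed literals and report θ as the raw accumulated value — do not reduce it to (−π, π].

a = (v'−v)/dt = (0.293400)/0.15 = 1.9560
Δθ = θ'−θ = 0.294362;  (v·dt/L) = 11.9000·0.15/2.7 = 0.661111
tan δ = Δθ·L/(v·dt) = 0.445253  →  δ = 0.4189

δ = 0.4189, a = 1.9560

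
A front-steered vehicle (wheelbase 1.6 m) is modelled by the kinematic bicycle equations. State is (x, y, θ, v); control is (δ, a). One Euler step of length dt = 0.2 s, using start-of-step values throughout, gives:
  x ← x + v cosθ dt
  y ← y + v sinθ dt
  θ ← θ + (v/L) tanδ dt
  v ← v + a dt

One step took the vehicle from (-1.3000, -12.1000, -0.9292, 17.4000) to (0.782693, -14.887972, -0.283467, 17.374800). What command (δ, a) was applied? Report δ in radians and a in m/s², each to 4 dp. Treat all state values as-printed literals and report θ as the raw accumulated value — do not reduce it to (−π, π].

δ = 0.2886, a = -0.1260

a = (v'−v)/dt = (-0.025200)/0.2 = -0.1260
Δθ = θ'−θ = 0.645733;  (v·dt/L) = 17.4000·0.2/1.6 = 2.175000
tan δ = Δθ·L/(v·dt) = 0.296889  →  δ = 0.2886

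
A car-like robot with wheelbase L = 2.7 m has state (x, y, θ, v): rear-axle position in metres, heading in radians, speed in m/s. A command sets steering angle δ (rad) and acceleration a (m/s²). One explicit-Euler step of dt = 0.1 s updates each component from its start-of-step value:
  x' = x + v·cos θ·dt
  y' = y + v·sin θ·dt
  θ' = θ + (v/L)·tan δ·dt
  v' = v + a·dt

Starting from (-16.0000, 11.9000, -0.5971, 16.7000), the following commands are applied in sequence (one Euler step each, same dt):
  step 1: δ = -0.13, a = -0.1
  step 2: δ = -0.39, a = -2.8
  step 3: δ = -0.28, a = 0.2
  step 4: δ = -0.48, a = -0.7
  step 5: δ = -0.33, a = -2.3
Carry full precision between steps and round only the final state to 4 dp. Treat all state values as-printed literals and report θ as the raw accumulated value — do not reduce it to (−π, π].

after step 1 (δ=-0.13, a=-0.1): (-14.618961, 10.961048, -0.677963, 16.690000)
after step 2 (δ=-0.39, a=-2.8): (-13.319057, 9.914238, -0.932056, 16.410000)
after step 3 (δ=-0.28, a=0.2): (-12.340719, 8.596765, -1.106825, 16.430000)
after step 4 (δ=-0.48, a=-0.7): (-11.605472, 7.127459, -1.423627, 16.360000)
after step 5 (δ=-0.33, a=-2.3): (-11.365571, 5.509144, -1.631171, 16.130000)

(-11.3656, 5.5091, -1.6312, 16.1300)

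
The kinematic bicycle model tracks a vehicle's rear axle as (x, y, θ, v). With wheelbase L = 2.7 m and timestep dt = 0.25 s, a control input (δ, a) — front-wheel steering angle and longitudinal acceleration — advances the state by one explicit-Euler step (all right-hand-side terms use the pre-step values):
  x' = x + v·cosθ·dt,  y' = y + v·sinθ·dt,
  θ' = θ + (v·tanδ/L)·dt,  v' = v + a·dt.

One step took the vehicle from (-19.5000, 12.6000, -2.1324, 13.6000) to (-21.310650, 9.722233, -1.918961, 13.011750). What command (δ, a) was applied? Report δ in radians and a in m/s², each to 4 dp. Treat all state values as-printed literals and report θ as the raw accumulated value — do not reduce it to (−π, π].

δ = 0.1679, a = -2.3530

a = (v'−v)/dt = (-0.588250)/0.25 = -2.3530
Δθ = θ'−θ = 0.213439;  (v·dt/L) = 13.6000·0.25/2.7 = 1.259259
tan δ = Δθ·L/(v·dt) = 0.169496  →  δ = 0.1679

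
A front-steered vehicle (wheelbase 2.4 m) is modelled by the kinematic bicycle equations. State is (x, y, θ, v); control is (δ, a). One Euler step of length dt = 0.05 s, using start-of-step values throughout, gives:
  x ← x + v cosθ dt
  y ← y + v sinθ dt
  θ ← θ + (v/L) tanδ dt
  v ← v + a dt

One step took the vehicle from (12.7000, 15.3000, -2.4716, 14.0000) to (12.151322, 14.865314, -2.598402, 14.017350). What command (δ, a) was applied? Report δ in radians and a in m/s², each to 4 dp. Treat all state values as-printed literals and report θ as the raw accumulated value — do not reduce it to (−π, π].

δ = -0.4101, a = 0.3470

a = (v'−v)/dt = (0.017350)/0.05 = 0.3470
Δθ = θ'−θ = -0.126802;  (v·dt/L) = 14.0000·0.05/2.4 = 0.291667
tan δ = Δθ·L/(v·dt) = -0.434750  →  δ = -0.4101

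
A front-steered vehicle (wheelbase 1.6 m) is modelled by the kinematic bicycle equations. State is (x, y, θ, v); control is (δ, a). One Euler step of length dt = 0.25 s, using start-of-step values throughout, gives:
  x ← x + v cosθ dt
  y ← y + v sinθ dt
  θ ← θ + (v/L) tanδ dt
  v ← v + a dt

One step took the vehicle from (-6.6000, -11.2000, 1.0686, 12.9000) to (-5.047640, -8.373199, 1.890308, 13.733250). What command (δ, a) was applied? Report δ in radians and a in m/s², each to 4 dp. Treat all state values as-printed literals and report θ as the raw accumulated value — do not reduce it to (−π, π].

a = (v'−v)/dt = (0.833250)/0.25 = 3.3330
Δθ = θ'−θ = 0.821708;  (v·dt/L) = 12.9000·0.25/1.6 = 2.015625
tan δ = Δθ·L/(v·dt) = 0.407669  →  δ = 0.3871

δ = 0.3871, a = 3.3330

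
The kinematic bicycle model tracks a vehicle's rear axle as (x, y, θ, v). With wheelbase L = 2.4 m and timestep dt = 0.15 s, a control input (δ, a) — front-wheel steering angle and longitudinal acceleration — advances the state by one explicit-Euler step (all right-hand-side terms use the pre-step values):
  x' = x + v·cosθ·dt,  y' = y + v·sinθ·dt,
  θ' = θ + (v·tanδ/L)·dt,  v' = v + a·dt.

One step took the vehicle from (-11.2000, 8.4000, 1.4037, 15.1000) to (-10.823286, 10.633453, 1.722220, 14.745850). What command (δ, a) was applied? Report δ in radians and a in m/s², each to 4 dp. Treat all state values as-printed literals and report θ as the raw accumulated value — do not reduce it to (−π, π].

δ = 0.3255, a = -2.3610

a = (v'−v)/dt = (-0.354150)/0.15 = -2.3610
Δθ = θ'−θ = 0.318520;  (v·dt/L) = 15.1000·0.15/2.4 = 0.943750
tan δ = Δθ·L/(v·dt) = 0.337505  →  δ = 0.3255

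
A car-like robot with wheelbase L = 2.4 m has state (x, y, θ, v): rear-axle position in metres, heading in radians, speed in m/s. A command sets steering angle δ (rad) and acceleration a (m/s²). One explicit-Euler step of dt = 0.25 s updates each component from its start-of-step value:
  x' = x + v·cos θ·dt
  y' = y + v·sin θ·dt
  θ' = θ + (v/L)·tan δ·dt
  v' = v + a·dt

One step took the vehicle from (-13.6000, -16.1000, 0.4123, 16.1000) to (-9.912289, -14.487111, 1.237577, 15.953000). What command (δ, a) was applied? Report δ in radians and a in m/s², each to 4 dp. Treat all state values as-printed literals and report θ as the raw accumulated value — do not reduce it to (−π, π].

δ = 0.4573, a = -0.5880

a = (v'−v)/dt = (-0.147000)/0.25 = -0.5880
Δθ = θ'−θ = 0.825277;  (v·dt/L) = 16.1000·0.25/2.4 = 1.677083
tan δ = Δθ·L/(v·dt) = 0.492091  →  δ = 0.4573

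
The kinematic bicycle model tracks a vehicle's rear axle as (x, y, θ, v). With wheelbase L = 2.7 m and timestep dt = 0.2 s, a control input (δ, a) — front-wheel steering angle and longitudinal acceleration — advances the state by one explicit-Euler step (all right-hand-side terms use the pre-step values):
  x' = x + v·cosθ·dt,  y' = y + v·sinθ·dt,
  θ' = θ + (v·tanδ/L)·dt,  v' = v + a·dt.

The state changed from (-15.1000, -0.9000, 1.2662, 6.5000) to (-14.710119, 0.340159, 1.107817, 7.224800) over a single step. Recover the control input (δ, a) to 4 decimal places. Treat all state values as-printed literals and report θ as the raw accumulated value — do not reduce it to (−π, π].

δ = -0.3178, a = 3.6240

a = (v'−v)/dt = (0.724800)/0.2 = 3.6240
Δθ = θ'−θ = -0.158383;  (v·dt/L) = 6.5000·0.2/2.7 = 0.481481
tan δ = Δθ·L/(v·dt) = -0.328949  →  δ = -0.3178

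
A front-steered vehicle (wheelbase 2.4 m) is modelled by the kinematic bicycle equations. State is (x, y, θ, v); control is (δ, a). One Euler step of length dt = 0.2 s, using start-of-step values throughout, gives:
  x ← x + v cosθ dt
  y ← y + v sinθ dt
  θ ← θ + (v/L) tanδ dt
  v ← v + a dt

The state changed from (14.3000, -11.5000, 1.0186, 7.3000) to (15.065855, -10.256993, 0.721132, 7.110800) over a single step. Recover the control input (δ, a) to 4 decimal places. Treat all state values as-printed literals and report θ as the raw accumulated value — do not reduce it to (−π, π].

a = (v'−v)/dt = (-0.189200)/0.2 = -0.9460
Δθ = θ'−θ = -0.297468;  (v·dt/L) = 7.3000·0.2/2.4 = 0.608333
tan δ = Δθ·L/(v·dt) = -0.488988  →  δ = -0.4548

δ = -0.4548, a = -0.9460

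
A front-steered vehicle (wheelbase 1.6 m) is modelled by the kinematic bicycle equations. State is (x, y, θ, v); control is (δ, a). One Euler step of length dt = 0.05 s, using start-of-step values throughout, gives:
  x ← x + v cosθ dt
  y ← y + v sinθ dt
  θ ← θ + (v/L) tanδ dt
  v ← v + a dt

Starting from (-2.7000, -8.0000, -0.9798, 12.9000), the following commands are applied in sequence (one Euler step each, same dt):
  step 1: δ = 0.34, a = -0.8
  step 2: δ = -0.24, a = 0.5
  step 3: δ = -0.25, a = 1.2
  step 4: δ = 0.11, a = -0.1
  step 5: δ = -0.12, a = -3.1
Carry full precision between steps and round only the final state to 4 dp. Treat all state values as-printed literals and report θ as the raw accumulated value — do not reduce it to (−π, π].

(-0.8462, -10.6316, -1.0424, 12.7850)

after step 1 (δ=0.34, a=-0.8): (-2.340613, -8.535599, -0.837200, 12.860000)
after step 2 (δ=-0.24, a=0.5): (-1.910096, -9.013201, -0.935545, 12.885000)
after step 3 (δ=-0.25, a=1.2): (-1.527811, -9.531772, -1.038360, 12.945000)
after step 4 (δ=0.11, a=-0.1): (-1.199245, -10.089425, -0.993682, 12.940000)
after step 5 (δ=-0.12, a=-3.1): (-0.846237, -10.631638, -1.042441, 12.785000)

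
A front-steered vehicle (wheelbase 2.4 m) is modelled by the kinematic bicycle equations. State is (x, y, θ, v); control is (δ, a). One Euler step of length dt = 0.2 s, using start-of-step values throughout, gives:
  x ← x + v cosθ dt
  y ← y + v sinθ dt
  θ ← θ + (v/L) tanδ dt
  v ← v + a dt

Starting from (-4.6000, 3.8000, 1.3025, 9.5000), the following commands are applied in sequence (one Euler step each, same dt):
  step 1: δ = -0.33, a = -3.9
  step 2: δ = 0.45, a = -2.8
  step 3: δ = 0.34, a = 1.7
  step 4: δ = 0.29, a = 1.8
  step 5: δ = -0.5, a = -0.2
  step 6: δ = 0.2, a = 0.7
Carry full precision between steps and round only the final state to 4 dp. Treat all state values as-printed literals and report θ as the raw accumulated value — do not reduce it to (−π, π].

after step 1 (δ=-0.33, a=-3.9): (-4.096331, 5.632025, 1.031334, 8.720000)
after step 2 (δ=0.45, a=-2.8): (-3.200483, 7.128352, 1.382354, 8.160000)
after step 3 (δ=0.34, a=1.7): (-2.894762, 8.731461, 1.622896, 8.500000)
after step 4 (δ=0.29, a=1.8): (-2.983291, 10.429154, 1.834271, 8.860000)
after step 5 (δ=-0.5, a=-0.2): (-3.444786, 12.140004, 1.430918, 8.820000)
after step 6 (δ=0.2, a=0.7): (-3.198844, 13.886775, 1.579910, 8.960000)

(-3.1988, 13.8868, 1.5799, 8.9600)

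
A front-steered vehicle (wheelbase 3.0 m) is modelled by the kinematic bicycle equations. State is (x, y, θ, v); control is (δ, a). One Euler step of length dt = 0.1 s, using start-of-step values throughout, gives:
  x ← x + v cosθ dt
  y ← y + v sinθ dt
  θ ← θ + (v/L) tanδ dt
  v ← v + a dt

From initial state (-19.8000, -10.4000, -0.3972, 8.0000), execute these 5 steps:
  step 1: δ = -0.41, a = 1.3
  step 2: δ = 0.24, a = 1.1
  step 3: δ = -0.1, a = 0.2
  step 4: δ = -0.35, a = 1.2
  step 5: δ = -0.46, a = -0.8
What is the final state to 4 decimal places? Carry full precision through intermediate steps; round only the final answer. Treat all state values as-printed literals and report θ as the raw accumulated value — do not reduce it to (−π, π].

after step 1 (δ=-0.41, a=1.3): (-19.062282, -10.709470, -0.513102, 8.130000)
after step 2 (δ=0.24, a=1.1): (-18.353975, -11.108557, -0.446783, 8.240000)
after step 3 (δ=-0.1, a=0.2): (-17.610858, -11.464580, -0.474342, 8.260000)
after step 4 (δ=-0.35, a=1.2): (-16.876053, -11.841859, -0.574847, 8.380000)
after step 5 (δ=-0.46, a=-0.8): (-16.172740, -12.297484, -0.713242, 8.300000)

(-16.1727, -12.2975, -0.7132, 8.3000)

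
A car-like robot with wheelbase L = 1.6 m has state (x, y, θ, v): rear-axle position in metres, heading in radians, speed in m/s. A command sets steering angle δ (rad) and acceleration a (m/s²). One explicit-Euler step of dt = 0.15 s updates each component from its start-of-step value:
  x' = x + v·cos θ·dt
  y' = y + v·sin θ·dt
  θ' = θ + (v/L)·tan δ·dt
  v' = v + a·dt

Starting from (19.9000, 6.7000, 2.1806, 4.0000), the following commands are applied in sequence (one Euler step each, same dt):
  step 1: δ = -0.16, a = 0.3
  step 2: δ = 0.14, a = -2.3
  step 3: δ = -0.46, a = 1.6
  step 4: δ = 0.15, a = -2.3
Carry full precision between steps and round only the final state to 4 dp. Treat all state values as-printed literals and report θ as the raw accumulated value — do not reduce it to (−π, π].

after step 1 (δ=-0.16, a=0.3): (19.556376, 7.191856, 2.120083, 4.045000)
after step 2 (δ=0.14, a=-2.3): (19.239605, 7.709352, 2.173523, 3.700000)
after step 3 (δ=-0.46, a=1.6): (18.924980, 8.166557, 2.001664, 3.940000)
after step 4 (δ=0.15, a=-2.3): (18.678144, 8.703542, 2.057490, 3.595000)

(18.6781, 8.7035, 2.0575, 3.5950)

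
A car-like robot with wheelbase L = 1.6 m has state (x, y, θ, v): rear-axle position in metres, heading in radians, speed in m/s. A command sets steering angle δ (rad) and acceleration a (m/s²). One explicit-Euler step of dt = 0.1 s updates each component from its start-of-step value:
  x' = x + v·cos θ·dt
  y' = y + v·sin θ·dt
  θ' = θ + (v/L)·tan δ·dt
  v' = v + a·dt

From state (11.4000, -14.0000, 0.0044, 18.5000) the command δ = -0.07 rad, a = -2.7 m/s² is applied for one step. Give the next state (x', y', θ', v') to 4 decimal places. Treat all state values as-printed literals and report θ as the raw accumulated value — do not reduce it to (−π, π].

(13.2500, -13.9919, -0.0767, 18.2300)

x' = 11.4000 + 18.5000·cos(0.0044)·0.1 = 13.2500
y' = -14.0000 + 18.5000·sin(0.0044)·0.1 = -13.9919
θ' = 0.0044 + (18.5000/1.6)·tan(-0.07)·0.1 = -0.0767
v' = 18.5000 − 2.7000·0.1 = 18.2300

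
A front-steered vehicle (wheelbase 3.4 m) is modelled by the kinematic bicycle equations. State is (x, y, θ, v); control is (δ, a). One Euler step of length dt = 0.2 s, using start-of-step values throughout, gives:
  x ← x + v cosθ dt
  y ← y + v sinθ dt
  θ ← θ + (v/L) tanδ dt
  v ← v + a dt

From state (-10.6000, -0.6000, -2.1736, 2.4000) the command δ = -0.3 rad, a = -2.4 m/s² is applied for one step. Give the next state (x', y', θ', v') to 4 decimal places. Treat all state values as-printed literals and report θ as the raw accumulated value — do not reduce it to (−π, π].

(-10.8721, -0.9954, -2.2173, 1.9200)

x' = -10.6000 + 2.4000·cos(-2.1736)·0.2 = -10.8721
y' = -0.6000 + 2.4000·sin(-2.1736)·0.2 = -0.9954
θ' = -2.1736 + (2.4000/3.4)·tan(-0.3)·0.2 = -2.2173
v' = 2.4000 − 2.4000·0.2 = 1.9200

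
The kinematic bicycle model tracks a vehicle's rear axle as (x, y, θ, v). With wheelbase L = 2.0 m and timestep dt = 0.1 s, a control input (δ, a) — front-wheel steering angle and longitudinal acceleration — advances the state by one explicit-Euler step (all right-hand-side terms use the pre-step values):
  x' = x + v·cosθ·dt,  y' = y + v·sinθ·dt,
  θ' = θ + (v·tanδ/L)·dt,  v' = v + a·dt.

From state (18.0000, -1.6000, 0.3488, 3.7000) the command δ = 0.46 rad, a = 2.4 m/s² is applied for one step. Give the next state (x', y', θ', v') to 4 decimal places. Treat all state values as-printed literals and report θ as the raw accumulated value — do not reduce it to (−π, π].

(18.3477, -1.4735, 0.4405, 3.9400)

x' = 18.0000 + 3.7000·cos(0.3488)·0.1 = 18.3477
y' = -1.6000 + 3.7000·sin(0.3488)·0.1 = -1.4735
θ' = 0.3488 + (3.7000/2.0)·tan(0.46)·0.1 = 0.4405
v' = 3.7000 + 2.4000·0.1 = 3.9400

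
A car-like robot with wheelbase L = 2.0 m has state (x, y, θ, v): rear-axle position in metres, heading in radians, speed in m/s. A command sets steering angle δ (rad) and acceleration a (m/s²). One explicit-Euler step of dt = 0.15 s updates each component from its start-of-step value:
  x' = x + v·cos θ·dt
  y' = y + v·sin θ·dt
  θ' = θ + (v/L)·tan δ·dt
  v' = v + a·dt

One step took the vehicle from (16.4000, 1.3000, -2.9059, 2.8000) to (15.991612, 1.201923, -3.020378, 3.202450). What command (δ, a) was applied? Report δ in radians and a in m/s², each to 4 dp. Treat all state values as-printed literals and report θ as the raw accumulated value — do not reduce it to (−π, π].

δ = -0.4991, a = 2.6830

a = (v'−v)/dt = (0.402450)/0.15 = 2.6830
Δθ = θ'−θ = -0.114478;  (v·dt/L) = 2.8000·0.15/2.0 = 0.210000
tan δ = Δθ·L/(v·dt) = -0.545133  →  δ = -0.4991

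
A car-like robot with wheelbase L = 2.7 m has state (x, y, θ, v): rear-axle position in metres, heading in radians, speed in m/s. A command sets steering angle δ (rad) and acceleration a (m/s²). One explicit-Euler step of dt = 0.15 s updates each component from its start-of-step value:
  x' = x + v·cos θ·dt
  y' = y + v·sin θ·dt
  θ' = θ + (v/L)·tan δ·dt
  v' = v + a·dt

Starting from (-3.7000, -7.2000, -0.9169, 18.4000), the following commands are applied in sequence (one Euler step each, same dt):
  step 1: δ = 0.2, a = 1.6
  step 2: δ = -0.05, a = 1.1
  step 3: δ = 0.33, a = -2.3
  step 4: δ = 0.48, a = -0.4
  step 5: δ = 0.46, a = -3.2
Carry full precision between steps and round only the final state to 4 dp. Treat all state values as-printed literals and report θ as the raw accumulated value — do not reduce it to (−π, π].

after step 1 (δ=0.2, a=1.6): (-2.021137, -9.390667, -0.709685, 18.640000)
after step 2 (δ=-0.05, a=1.1): (0.099816, -11.212526, -0.761506, 18.805000)
after step 3 (δ=0.33, a=-2.3): (2.141468, -13.158879, -0.403663, 18.460000)
after step 4 (δ=0.48, a=-0.4): (4.687919, -14.246513, 0.130252, 18.400000)
after step 5 (δ=0.46, a=-3.2): (7.424539, -13.888032, 0.636711, 17.920000)

(7.4245, -13.8880, 0.6367, 17.9200)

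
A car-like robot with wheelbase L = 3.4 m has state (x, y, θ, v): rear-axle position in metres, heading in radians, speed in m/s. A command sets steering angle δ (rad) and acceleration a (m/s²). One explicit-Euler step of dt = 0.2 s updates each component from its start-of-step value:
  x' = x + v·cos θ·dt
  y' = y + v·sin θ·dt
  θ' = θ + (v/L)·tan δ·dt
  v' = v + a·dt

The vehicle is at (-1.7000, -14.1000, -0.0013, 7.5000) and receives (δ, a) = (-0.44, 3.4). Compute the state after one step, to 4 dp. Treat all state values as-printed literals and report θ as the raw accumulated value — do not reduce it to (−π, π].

(-0.2000, -14.1019, -0.2090, 8.1800)

x' = -1.7000 + 7.5000·cos(-0.0013)·0.2 = -0.2000
y' = -14.1000 + 7.5000·sin(-0.0013)·0.2 = -14.1019
θ' = -0.0013 + (7.5000/3.4)·tan(-0.44)·0.2 = -0.2090
v' = 7.5000 + 3.4000·0.2 = 8.1800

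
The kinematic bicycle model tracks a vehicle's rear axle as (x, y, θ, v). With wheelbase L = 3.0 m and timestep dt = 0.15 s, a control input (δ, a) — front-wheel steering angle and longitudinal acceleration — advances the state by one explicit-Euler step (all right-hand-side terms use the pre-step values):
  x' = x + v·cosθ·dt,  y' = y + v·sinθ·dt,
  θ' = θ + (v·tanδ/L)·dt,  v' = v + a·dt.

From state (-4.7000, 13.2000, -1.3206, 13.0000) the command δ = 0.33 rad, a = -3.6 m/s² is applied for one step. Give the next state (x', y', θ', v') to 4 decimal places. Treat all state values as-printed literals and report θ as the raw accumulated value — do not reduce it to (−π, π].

(-4.2172, 11.3107, -1.0980, 12.4600)

x' = -4.7000 + 13.0000·cos(-1.3206)·0.15 = -4.2172
y' = 13.2000 + 13.0000·sin(-1.3206)·0.15 = 11.3107
θ' = -1.3206 + (13.0000/3.0)·tan(0.33)·0.15 = -1.0980
v' = 13.0000 − 3.6000·0.15 = 12.4600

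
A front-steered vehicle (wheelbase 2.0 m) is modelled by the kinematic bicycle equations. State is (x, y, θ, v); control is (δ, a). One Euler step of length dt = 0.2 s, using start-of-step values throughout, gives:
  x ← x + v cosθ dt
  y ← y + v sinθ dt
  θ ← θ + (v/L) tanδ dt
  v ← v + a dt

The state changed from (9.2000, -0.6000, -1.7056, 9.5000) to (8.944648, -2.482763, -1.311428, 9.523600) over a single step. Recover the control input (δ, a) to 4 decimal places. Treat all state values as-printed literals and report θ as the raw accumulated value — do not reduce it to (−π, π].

δ = 0.3933, a = 0.1180

a = (v'−v)/dt = (0.023600)/0.2 = 0.1180
Δθ = θ'−θ = 0.394172;  (v·dt/L) = 9.5000·0.2/2.0 = 0.950000
tan δ = Δθ·L/(v·dt) = 0.414918  →  δ = 0.3933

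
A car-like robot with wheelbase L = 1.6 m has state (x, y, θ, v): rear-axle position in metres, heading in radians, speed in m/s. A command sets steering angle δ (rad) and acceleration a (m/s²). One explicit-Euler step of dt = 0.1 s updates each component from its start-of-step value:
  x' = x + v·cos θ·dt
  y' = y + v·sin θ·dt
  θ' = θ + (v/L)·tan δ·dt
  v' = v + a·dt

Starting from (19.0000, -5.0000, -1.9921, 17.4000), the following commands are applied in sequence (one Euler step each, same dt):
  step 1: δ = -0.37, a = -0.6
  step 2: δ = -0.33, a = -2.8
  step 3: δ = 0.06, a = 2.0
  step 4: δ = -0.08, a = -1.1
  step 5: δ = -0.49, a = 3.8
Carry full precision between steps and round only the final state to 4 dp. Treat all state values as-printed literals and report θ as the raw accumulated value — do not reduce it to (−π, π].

(12.1991, -9.6035, -3.3793, 17.5300)

after step 1 (δ=-0.37, a=-0.6): (18.288426, -6.587848, -2.413901, 17.340000)
after step 2 (δ=-0.33, a=-2.8): (16.993628, -7.741214, -2.785113, 17.060000)
after step 3 (δ=0.06, a=2.0): (15.394882, -8.336571, -2.721061, 17.260000)
after step 4 (δ=-0.08, a=-1.1): (13.819265, -9.041203, -2.807545, 17.150000)
after step 5 (δ=-0.49, a=3.8): (12.199065, -9.603500, -3.379271, 17.530000)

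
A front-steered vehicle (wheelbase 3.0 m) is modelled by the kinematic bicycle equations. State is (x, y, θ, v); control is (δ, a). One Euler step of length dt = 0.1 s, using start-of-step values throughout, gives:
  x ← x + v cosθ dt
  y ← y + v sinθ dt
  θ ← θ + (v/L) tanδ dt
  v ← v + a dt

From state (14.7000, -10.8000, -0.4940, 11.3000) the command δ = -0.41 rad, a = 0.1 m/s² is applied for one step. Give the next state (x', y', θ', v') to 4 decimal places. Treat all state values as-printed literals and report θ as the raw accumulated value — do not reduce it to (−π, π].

x' = 14.7000 + 11.3000·cos(-0.4940)·0.1 = 15.6949
y' = -10.8000 + 11.3000·sin(-0.4940)·0.1 = -11.3358
θ' = -0.4940 + (11.3000/3.0)·tan(-0.41)·0.1 = -0.6577
v' = 11.3000 + 0.1000·0.1 = 11.3100

(15.6949, -11.3358, -0.6577, 11.3100)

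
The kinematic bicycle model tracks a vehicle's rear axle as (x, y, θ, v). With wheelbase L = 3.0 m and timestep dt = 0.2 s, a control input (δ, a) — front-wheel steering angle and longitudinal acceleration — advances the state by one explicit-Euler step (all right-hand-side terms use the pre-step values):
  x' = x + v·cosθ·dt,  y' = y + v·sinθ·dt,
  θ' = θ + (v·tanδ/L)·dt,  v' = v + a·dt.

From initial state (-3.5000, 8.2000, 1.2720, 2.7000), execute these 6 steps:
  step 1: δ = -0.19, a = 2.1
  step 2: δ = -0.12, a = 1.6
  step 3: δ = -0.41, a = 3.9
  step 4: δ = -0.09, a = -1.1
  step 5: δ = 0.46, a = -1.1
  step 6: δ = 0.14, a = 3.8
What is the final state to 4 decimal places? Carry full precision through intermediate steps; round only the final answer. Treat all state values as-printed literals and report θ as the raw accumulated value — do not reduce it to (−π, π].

(-1.8899, 12.1250, 1.2549, 4.5400)

after step 1 (δ=-0.19, a=2.1): (-3.341040, 8.716073, 1.237382, 3.120000)
after step 2 (δ=-0.12, a=1.6): (-3.136823, 9.305710, 1.212302, 3.440000)
after step 3 (δ=-0.41, a=3.9): (-2.895428, 9.949971, 1.112627, 4.220000)
after step 4 (δ=-0.09, a=-1.1): (-2.522121, 10.706924, 1.087238, 4.000000)
after step 5 (δ=0.46, a=-1.1): (-2.150175, 11.415201, 1.219358, 3.780000)
after step 6 (δ=0.14, a=3.8): (-1.889923, 12.124993, 1.254870, 4.540000)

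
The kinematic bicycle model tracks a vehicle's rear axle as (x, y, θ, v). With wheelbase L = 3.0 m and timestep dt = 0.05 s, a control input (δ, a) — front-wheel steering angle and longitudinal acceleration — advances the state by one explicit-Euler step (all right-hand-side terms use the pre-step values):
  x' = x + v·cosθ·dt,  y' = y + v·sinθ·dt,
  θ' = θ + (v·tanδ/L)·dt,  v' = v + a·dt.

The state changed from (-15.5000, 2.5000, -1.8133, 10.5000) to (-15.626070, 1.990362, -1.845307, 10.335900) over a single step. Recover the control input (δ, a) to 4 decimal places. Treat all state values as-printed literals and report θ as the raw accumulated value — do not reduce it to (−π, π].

a = (v'−v)/dt = (-0.164100)/0.05 = -3.2820
Δθ = θ'−θ = -0.032007;  (v·dt/L) = 10.5000·0.05/3.0 = 0.175000
tan δ = Δθ·L/(v·dt) = -0.182897  →  δ = -0.1809

δ = -0.1809, a = -3.2820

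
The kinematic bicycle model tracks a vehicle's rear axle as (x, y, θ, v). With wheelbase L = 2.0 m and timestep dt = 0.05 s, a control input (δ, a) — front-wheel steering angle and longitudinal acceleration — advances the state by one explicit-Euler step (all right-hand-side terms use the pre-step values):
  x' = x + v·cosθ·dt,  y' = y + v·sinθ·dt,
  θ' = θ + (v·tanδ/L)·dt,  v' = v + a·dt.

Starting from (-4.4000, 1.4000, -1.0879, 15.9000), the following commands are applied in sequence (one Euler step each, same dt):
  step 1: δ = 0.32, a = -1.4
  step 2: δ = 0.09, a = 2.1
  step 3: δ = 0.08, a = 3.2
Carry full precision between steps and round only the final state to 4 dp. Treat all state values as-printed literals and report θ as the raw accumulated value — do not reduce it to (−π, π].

(-3.0920, -0.5849, -0.8885, 16.0950)

after step 1 (δ=0.32, a=-1.4): (-4.030845, 0.695905, -0.956173, 15.830000)
after step 2 (δ=0.09, a=2.1): (-3.574425, 0.049257, -0.920459, 15.935000)
after step 3 (δ=0.08, a=3.2): (-3.092029, -0.584860, -0.888521, 16.095000)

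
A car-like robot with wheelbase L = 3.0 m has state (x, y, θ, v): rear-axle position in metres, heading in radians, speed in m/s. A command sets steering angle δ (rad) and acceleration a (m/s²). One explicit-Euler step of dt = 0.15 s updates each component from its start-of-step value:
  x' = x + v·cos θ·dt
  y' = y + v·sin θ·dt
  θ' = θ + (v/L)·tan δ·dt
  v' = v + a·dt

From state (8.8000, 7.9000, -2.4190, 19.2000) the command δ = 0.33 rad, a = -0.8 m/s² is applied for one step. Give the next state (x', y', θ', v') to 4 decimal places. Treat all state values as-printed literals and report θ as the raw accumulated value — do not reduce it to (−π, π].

x' = 8.8000 + 19.2000·cos(-2.4190)·0.15 = 6.6397
y' = 7.9000 + 19.2000·sin(-2.4190)·0.15 = 5.9954
θ' = -2.4190 + (19.2000/3.0)·tan(0.33)·0.15 = -2.0902
v' = 19.2000 − 0.8000·0.15 = 19.0800

(6.6397, 5.9954, -2.0902, 19.0800)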